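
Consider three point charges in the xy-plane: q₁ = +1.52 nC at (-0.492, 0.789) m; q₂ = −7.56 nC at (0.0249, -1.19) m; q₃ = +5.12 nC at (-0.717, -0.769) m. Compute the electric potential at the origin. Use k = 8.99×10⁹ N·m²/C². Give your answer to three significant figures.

Electric potential is a scalar, so the contributions from each charge add algebraically: V = Σ kqᵢ/rᵢ.
Distances from the field point to each charge: r₁ = 0.930 m, r₂ = 1.19 m, r₃ = 1.05 m.
V = k[(1.52×10⁻⁹)/(0.930) + (-7.56×10⁻⁹)/(1.19) + (5.12×10⁻⁹)/(1.05)] = 1.37 V.

1.37 V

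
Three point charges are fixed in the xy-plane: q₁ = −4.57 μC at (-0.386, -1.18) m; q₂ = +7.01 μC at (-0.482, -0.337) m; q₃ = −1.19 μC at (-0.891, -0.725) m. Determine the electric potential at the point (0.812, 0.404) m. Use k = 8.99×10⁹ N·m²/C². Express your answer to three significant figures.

The total potential is the scalar sum of each charge's contribution, V = Σ kqᵢ/rᵢ.
Distances from the field point to each charge: r₁ = 1.99 m, r₂ = 1.49 m, r₃ = 2.04 m.
V = k[(-4.57×10⁻⁶)/(1.99) + (7.01×10⁻⁶)/(1.49) + (-1.19×10⁻⁶)/(2.04)] = 1.63×10⁴ V.

1.63×10⁴ V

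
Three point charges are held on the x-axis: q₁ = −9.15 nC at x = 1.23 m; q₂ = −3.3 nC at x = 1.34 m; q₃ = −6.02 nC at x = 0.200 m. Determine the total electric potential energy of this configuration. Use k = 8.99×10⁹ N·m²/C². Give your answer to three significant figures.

3.11×10⁻⁶ J

The work to assemble the configuration equals its total potential energy, U = Σ kqᵢqⱼ/rᵢⱼ over all pairs.
Pair separations: r₁₂ = 0.110 m, r₁₃ = 1.03 m, r₂₃ = 1.14 m.
U = (2.47×10⁻⁶) + (4.81×10⁻⁷) + (1.57×10⁻⁷) = 3.11×10⁻⁶ J.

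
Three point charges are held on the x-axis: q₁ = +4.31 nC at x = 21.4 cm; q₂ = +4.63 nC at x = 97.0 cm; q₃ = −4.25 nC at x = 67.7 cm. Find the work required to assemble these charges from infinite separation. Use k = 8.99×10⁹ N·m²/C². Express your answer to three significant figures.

-7.22×10⁻⁷ J

The assembly work is the sum of pairwise potential energies, U = Σ_{i<j} kqᵢqⱼ/rᵢⱼ.
Pair separations: r₁₂ = 0.756 m, r₁₃ = 0.463 m, r₂₃ = 0.293 m.
U = (2.37×10⁻⁷) + (-3.56×10⁻⁷) + (-6.04×10⁻⁷) = -7.22×10⁻⁷ J.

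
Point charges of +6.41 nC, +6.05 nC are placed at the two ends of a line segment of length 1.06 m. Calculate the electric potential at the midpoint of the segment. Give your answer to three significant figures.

Electric potential is a scalar, so the contributions from each charge add algebraically: V = Σ kqᵢ/rᵢ.
Each charge is 0.530 m from the midpoint.
V = k[(6.41×10⁻⁹)/(0.530) + (6.05×10⁻⁹)/(0.530)] = 211 V.

211 V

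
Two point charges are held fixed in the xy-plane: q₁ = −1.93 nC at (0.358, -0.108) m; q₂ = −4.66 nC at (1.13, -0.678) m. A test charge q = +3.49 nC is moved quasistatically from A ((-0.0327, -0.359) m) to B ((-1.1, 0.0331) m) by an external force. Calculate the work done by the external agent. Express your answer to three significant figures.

For quasistatic motion the external work equals the change in potential energy: W_ext = qΔV = q(V_B − V_A).
At A: distances to the source charges are 0.464 m, 1.21 m; V_A = Σ kqᵢ/rᵢ = -72.1 V.
At B: distances to the source charges are 1.46 m, 2.34 m; V_B = Σ kqᵢ/rᵢ = -29.7 V.
ΔV = V_B − V_A = 42.4 V.
W_ext = qΔV = (3.49×10⁻⁹ C)(42.4 V) = 1.48×10⁻⁷ J.

1.48×10⁻⁷ J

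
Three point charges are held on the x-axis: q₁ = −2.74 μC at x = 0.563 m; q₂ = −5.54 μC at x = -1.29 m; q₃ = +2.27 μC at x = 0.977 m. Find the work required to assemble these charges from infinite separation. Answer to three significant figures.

-0.111 J

The work to assemble the configuration equals its total potential energy, U = Σ kqᵢqⱼ/rᵢⱼ over all pairs.
Pair separations: r₁₂ = 1.85 m, r₁₃ = 0.414 m, r₂₃ = 2.27 m.
U = (0.0736) + (-0.135) + (-0.0499) = -0.111 J.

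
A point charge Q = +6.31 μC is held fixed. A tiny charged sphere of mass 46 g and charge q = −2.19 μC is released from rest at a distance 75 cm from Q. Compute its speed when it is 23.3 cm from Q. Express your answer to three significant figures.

4.00 m/s

Only the electrostatic force acts, so mechanical energy is conserved: ½mv² = U₁ − U₂ = kQq(1/r₁ − 1/r₂).
U₁ − U₂ = (8.99×10⁹ N·m²/C²)(6.31×10⁻⁶ C)(-2.19×10⁻⁶ C)(1/0.750 − 1/0.233) = 0.368 J.
v = √(2·0.368/0.0460) = 4.00 m/s.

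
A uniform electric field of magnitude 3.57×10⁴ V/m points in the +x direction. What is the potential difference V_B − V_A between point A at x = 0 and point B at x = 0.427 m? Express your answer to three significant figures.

In a uniform field, potential decreases in the direction of E: V_B − V_A = −E·Δx.
V_B − V_A = −(3.57×10⁴ V/m)(0.427 m) = -1.52×10⁴ V.

-1.52×10⁴ V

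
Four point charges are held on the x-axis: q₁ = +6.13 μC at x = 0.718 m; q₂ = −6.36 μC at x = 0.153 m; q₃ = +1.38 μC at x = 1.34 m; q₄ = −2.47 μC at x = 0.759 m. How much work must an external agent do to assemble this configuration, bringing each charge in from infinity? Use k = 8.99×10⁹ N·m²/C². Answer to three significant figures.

-3.70 J

The work to assemble the configuration equals its total potential energy, U = Σ kqᵢqⱼ/rᵢⱼ over all pairs.
Pair separations: r₁₂ = 0.565 m, r₁₃ = 0.622 m, r₁₄ = 0.0410 m, r₂₃ = 1.19 m, r₂₄ = 0.606 m, r₃₄ = 0.581 m.
Summing all 6 pair terms gives U = -3.70 J.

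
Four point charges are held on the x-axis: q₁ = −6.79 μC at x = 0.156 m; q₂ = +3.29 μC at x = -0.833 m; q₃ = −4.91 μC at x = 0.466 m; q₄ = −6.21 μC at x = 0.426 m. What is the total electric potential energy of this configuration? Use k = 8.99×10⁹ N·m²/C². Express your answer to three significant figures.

The assembly work is the sum of pairwise potential energies, U = Σ_{i<j} kqᵢqⱼ/rᵢⱼ.
Pair separations: r₁₂ = 0.989 m, r₁₃ = 0.310 m, r₁₄ = 0.270 m, r₂₃ = 1.30 m, r₂₄ = 1.26 m, r₃₄ = 0.0400 m.
Summing all 6 pair terms gives U = 8.76 J.

8.76 J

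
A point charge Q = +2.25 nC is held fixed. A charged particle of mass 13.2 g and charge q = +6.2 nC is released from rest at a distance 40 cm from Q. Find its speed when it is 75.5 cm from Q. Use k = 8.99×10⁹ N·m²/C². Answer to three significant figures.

4.73×10⁻³ m/s

Only the electrostatic force acts, so mechanical energy is conserved: ½mv² = U₁ − U₂ = kQq(1/r₁ − 1/r₂).
U₁ − U₂ = (8.99×10⁹ N·m²/C²)(2.25×10⁻⁹ C)(6.20×10⁻⁹ C)(1/0.400 − 1/0.755) = 1.47×10⁻⁷ J.
v = √(2·1.47×10⁻⁷/0.0132) = 4.73×10⁻³ m/s.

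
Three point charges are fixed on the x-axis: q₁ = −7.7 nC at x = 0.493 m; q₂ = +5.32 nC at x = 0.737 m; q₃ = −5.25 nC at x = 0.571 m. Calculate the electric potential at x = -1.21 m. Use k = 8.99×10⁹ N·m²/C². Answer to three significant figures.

-42.6 V

Electric potential is a scalar, so the contributions from each charge add algebraically: V = Σ kqᵢ/rᵢ.
Distances from the field point to each charge: r₁ = 1.70 m, r₂ = 1.95 m, r₃ = 1.78 m.
V = k[(-7.70×10⁻⁹)/(1.70) + (5.32×10⁻⁹)/(1.95) + (-5.25×10⁻⁹)/(1.78)] = -42.6 V.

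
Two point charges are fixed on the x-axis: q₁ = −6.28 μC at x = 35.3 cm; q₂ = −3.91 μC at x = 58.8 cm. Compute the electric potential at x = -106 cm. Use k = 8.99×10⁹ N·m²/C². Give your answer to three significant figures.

The total potential is the scalar sum of each charge's contribution, V = Σ kqᵢ/rᵢ.
Distances from the field point to each charge: r₁ = 1.41 m, r₂ = 1.65 m.
V = k[(-6.28×10⁻⁶)/(1.41) + (-3.91×10⁻⁶)/(1.65)] = -6.13×10⁴ V.

-6.13×10⁴ V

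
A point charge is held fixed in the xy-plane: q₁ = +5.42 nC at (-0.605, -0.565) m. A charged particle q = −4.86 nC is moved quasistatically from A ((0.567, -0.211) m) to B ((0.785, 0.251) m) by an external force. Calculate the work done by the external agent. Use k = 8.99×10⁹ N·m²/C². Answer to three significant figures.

4.65×10⁻⁸ J

For quasistatic motion the external work equals the change in potential energy: W_ext = qΔV = q(V_B − V_A).
At A: distance to the source charge is 1.22 m; V_A = kq₁/r = 39.8 V.
At B: distance to the source charge is 1.61 m; V_B = kq₁/r = 30.2 V.
ΔV = V_B − V_A = -9.57 V.
W_ext = qΔV = (-4.86×10⁻⁹ C)(-9.57 V) = 4.65×10⁻⁸ J.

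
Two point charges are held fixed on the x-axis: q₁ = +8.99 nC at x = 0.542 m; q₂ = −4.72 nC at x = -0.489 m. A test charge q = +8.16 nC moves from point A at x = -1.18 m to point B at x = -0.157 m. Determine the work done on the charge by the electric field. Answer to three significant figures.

The work done by the electric force is W_field = −ΔU = −q(V_B − V_A) = q(V_A − V_B).
At A: distances to the source charges are 1.72 m, 0.691 m; V_A = Σ kqᵢ/rᵢ = -14.5 V.
At B: distances to the source charges are 0.699 m, 0.332 m; V_B = Σ kqᵢ/rᵢ = -12.2 V.
ΔV = V_B − V_A = 2.29 V.
W_field = −qΔV = −(8.16×10⁻⁹ C)(2.29 V) = -1.87×10⁻⁸ J.

-1.87×10⁻⁸ J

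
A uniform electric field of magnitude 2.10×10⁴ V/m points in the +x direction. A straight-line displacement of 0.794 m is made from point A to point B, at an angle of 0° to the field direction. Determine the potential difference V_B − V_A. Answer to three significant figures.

Only the component of displacement along E changes the potential: ΔV = −E·d·cosθ.
ΔV = −(2.10×10⁴ V/m)(0.794 m)cos0° = -1.67×10⁴ V.

-1.67×10⁴ V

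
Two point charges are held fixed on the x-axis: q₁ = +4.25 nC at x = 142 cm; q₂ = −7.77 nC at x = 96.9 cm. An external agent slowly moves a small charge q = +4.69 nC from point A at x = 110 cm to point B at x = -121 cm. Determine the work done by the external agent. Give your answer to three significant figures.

1.86×10⁻⁶ J

For quasistatic motion the external work equals the change in potential energy: W_ext = qΔV = q(V_B − V_A).
At A: distances to the source charges are 0.320 m, 0.131 m; V_A = Σ kqᵢ/rᵢ = -414 V.
At B: distances to the source charges are 2.63 m, 2.18 m; V_B = Σ kqᵢ/rᵢ = -17.5 V.
ΔV = V_B − V_A = 396 V.
W_ext = qΔV = (4.69×10⁻⁹ C)(396 V) = 1.86×10⁻⁶ J.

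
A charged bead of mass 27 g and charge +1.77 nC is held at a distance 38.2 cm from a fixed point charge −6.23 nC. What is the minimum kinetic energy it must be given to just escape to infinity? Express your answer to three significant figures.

2.60×10⁻⁷ J

To just escape, total mechanical energy must reach zero at infinity: ½mv²_min + U = 0, so ½mv²_min = −U = |kQq|/r.
|U| = |kQq|/r = (8.99×10⁹ N·m²/C²)(6.23×10⁻⁹)(1.77×10⁻⁹)/(0.382) = 2.60×10⁻⁷ J.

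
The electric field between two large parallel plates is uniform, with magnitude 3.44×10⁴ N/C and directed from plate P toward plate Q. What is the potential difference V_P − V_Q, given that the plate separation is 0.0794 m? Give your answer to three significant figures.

2730 V

In a uniform field, potential decreases in the direction of E: ΔV = −E·d for a displacement d parallel to E.
Going from Q to P is a displacement of 0.0794 m opposite to the field, so V_P − V_Q = +Ed = 2730 V.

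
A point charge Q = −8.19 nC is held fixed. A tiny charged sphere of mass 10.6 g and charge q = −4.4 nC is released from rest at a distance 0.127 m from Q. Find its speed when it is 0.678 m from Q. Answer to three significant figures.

Only the electrostatic force acts, so mechanical energy is conserved: ½mv² = U₁ − U₂ = kQq(1/r₁ − 1/r₂).
U₁ − U₂ = (8.99×10⁹ N·m²/C²)(-8.19×10⁻⁹ C)(-4.40×10⁻⁹ C)(1/0.127 − 1/0.678) = 2.07×10⁻⁶ J.
v = √(2·2.07×10⁻⁶/0.0106) = 0.0198 m/s.

0.0198 m/s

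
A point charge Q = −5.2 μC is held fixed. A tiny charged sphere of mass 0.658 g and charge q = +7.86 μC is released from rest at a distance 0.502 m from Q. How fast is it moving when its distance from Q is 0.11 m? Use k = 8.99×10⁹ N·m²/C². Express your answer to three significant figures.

89.0 m/s

Only the electrostatic force acts, so mechanical energy is conserved: ½mv² = U₁ − U₂ = kQq(1/r₁ − 1/r₂).
U₁ − U₂ = (8.99×10⁹ N·m²/C²)(-5.20×10⁻⁶ C)(7.86×10⁻⁶ C)(1/0.502 − 1/0.110) = 2.61 J.
v = √(2·2.61/6.58×10⁻⁴) = 89.0 m/s.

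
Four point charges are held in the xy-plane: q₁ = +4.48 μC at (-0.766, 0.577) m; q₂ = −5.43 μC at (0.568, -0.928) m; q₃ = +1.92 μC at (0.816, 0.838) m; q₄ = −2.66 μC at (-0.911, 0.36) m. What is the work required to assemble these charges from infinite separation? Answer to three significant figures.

The work to assemble the configuration equals its total potential energy, U = Σ kqᵢqⱼ/rᵢⱼ over all pairs.
Pair separations: r₁₂ = 2.01 m, r₁₃ = 1.60 m, r₁₄ = 0.261 m, r₂₃ = 1.78 m, r₂₄ = 1.96 m, r₃₄ = 1.79 m.
Summing all 6 pair terms gives U = -0.483 J.

-0.483 J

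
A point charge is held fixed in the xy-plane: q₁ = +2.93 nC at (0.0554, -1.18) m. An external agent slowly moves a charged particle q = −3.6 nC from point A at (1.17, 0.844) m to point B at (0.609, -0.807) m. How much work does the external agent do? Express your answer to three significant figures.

For quasistatic motion the external work equals the change in potential energy: W_ext = qΔV = q(V_B − V_A).
At A: distance to the source charge is 2.31 m; V_A = kq₁/r = 11.4 V.
At B: distance to the source charge is 0.668 m; V_B = kq₁/r = 39.5 V.
ΔV = V_B − V_A = 28.1 V.
W_ext = qΔV = (-3.60×10⁻⁹ C)(28.1 V) = -1.01×10⁻⁷ J.

-1.01×10⁻⁷ J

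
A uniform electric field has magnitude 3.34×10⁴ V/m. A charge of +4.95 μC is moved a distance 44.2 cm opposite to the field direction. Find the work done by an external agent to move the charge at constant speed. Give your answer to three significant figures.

0.0731 J

The potential change for a displacement 44.2 cm opposite to the field direction is ΔV = +Ed = 1.48×10⁴ V.
W_ext = qΔV = 0.0731 J.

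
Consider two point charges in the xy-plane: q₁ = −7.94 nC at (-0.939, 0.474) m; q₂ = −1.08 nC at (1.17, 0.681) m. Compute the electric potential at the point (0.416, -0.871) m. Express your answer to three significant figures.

Electric potential is a scalar, so the contributions from each charge add algebraically: V = Σ kqᵢ/rᵢ.
Distances from the field point to each charge: r₁ = 1.91 m, r₂ = 1.73 m.
V = k[(-7.94×10⁻⁹)/(1.91) + (-1.08×10⁻⁹)/(1.73)] = -43.0 V.

-43.0 V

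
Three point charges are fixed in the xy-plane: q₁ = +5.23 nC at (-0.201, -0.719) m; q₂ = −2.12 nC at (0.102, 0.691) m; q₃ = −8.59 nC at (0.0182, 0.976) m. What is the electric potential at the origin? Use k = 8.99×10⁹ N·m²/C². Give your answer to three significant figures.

-43.4 V

Electric potential is a scalar, so the contributions from each charge add algebraically: V = Σ kqᵢ/rᵢ.
Distances from the field point to each charge: r₁ = 0.747 m, r₂ = 0.698 m, r₃ = 0.976 m.
V = k[(5.23×10⁻⁹)/(0.747) + (-2.12×10⁻⁹)/(0.698) + (-8.59×10⁻⁹)/(0.976)] = -43.4 V.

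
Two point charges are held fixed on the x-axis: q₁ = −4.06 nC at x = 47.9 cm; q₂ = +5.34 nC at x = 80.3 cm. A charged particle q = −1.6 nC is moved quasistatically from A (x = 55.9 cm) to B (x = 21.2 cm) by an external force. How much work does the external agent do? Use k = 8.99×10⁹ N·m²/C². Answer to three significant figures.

For quasistatic motion the external work equals the change in potential energy: W_ext = qΔV = q(V_B − V_A).
At A: distances to the source charges are 0.0800 m, 0.244 m; V_A = Σ kqᵢ/rᵢ = -259 V.
At B: distances to the source charges are 0.267 m, 0.591 m; V_B = Σ kqᵢ/rᵢ = -55.5 V.
ΔV = V_B − V_A = 204 V.
W_ext = qΔV = (-1.60×10⁻⁹ C)(204 V) = -3.26×10⁻⁷ J.

-3.26×10⁻⁷ J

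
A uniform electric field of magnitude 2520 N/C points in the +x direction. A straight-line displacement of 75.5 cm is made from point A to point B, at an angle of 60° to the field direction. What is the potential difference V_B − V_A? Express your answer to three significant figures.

Only the component of displacement along E changes the potential: ΔV = −E·d·cosθ.
ΔV = −(2520 V/m)(0.755 m)cos60° = -951 V.

-951 V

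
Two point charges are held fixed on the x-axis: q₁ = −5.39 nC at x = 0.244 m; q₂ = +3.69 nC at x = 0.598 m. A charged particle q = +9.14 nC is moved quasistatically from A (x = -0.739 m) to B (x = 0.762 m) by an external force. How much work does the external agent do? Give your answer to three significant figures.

For quasistatic motion the external work equals the change in potential energy: W_ext = qΔV = q(V_B − V_A).
At A: distances to the source charges are 0.983 m, 1.34 m; V_A = Σ kqᵢ/rᵢ = -24.5 V.
At B: distances to the source charges are 0.518 m, 0.164 m; V_B = Σ kqᵢ/rᵢ = 109 V.
ΔV = V_B − V_A = 133 V.
W_ext = qΔV = (9.14×10⁻⁹ C)(133 V) = 1.22×10⁻⁶ J.

1.22×10⁻⁶ J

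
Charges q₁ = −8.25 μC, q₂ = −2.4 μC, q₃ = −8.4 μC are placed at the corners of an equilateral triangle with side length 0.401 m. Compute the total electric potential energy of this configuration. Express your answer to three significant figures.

The assembly work is the sum of pairwise potential energies, U = Σ_{i<j} kqᵢqⱼ/rᵢⱼ.
All three pair separations equal the side length, 0.401 m.
U = (0.444) + (1.55) + (0.452) = 2.45 J.

2.45 J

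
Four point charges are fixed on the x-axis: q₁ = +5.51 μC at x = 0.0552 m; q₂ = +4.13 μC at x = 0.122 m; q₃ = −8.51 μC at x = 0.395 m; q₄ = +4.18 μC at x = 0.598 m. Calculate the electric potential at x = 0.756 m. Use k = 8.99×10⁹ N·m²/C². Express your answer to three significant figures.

1.55×10⁵ V

The total potential is the scalar sum of each charge's contribution, V = Σ kqᵢ/rᵢ.
Distances from the field point to each charge: r₁ = 0.701 m, r₂ = 0.634 m, r₃ = 0.361 m, r₄ = 0.158 m.
V = k[(5.51×10⁻⁶)/(0.701) + (4.13×10⁻⁶)/(0.634) + (-8.51×10⁻⁶)/(0.361) + (4.18×10⁻⁶)/(0.158)] = 1.55×10⁵ V.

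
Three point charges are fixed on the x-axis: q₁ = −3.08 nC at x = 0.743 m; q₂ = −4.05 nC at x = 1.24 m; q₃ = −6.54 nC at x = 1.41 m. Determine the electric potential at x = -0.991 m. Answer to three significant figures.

-56.8 V

Electric potential is a scalar, so the contributions from each charge add algebraically: V = Σ kqᵢ/rᵢ.
Distances from the field point to each charge: r₁ = 1.73 m, r₂ = 2.23 m, r₃ = 2.40 m.
V = k[(-3.08×10⁻⁹)/(1.73) + (-4.05×10⁻⁹)/(2.23) + (-6.54×10⁻⁹)/(2.40)] = -56.8 V.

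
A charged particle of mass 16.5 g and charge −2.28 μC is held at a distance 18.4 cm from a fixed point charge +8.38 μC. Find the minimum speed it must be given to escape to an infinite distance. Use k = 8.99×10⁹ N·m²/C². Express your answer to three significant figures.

10.6 m/s

To just escape, total mechanical energy must reach zero at infinity: ½mv²_min + U = 0, so ½mv²_min = −U = |kQq|/r.
|U| = |kQq|/r = (8.99×10⁹ N·m²/C²)(8.38×10⁻⁶)(2.28×10⁻⁶)/(0.184) = 0.934 J.
v_min = √(2|U|/m) = √(2·0.934/0.0165) = 10.6 m/s.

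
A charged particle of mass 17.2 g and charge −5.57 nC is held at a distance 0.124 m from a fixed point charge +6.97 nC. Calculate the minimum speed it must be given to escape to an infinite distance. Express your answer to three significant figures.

To just escape, total mechanical energy must reach zero at infinity: ½mv²_min + U = 0, so ½mv²_min = −U = |kQq|/r.
|U| = |kQq|/r = (8.99×10⁹ N·m²/C²)(6.97×10⁻⁹)(5.57×10⁻⁹)/(0.124) = 2.81×10⁻⁶ J.
v_min = √(2|U|/m) = √(2·2.81×10⁻⁶/0.0172) = 0.0181 m/s.

0.0181 m/s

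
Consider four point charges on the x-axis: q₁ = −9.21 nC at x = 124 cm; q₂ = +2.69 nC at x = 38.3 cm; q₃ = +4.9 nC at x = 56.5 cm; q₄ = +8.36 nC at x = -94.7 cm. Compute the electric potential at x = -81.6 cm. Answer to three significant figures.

586 V

The total potential is the scalar sum of each charge's contribution, V = Σ kqᵢ/rᵢ.
Distances from the field point to each charge: r₁ = 2.06 m, r₂ = 1.20 m, r₃ = 1.38 m, r₄ = 0.131 m.
V = k[(-9.21×10⁻⁹)/(2.06) + (2.69×10⁻⁹)/(1.20) + (4.90×10⁻⁹)/(1.38) + (8.36×10⁻⁹)/(0.131)] = 586 V.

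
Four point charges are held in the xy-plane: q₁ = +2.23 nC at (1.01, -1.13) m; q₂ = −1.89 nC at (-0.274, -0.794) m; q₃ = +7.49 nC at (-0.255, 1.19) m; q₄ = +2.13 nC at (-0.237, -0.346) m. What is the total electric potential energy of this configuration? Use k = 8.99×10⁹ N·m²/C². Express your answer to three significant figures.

5.98×10⁻⁹ J

The assembly work is the sum of pairwise potential energies, U = Σ_{i<j} kqᵢqⱼ/rᵢⱼ.
Pair separations: r₁₂ = 1.33 m, r₁₃ = 2.64 m, r₁₄ = 1.47 m, r₂₃ = 1.98 m, r₂₄ = 0.450 m, r₃₄ = 1.54 m.
Summing all 6 pair terms gives U = 5.98×10⁻⁹ J.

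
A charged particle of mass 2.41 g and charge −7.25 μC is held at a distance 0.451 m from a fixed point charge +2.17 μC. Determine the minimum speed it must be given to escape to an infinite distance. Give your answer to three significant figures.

To just escape, total mechanical energy must reach zero at infinity: ½mv²_min + U = 0, so ½mv²_min = −U = |kQq|/r.
|U| = |kQq|/r = (8.99×10⁹ N·m²/C²)(2.17×10⁻⁶)(7.25×10⁻⁶)/(0.451) = 0.314 J.
v_min = √(2|U|/m) = √(2·0.314/2.41×10⁻³) = 16.1 m/s.

16.1 m/s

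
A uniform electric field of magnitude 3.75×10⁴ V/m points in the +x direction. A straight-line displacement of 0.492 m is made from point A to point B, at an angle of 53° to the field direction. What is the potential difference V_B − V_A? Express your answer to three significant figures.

-1.11×10⁴ V

Only the component of displacement along E changes the potential: ΔV = −E·d·cosθ.
ΔV = −(3.75×10⁴ V/m)(0.492 m)cos53° = -1.11×10⁴ V.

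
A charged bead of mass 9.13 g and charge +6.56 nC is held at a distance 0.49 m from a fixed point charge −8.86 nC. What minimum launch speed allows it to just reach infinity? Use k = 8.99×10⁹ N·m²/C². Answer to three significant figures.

To just escape, total mechanical energy must reach zero at infinity: ½mv²_min + U = 0, so ½mv²_min = −U = |kQq|/r.
|U| = |kQq|/r = (8.99×10⁹ N·m²/C²)(8.86×10⁻⁹)(6.56×10⁻⁹)/(0.490) = 1.07×10⁻⁶ J.
v_min = √(2|U|/m) = √(2·1.07×10⁻⁶/9.13×10⁻³) = 0.0153 m/s.

0.0153 m/s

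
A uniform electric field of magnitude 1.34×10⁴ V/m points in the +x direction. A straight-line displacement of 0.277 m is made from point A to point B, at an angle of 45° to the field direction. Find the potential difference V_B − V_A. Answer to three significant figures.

Only the component of displacement along E changes the potential: ΔV = −E·d·cosθ.
ΔV = −(1.34×10⁴ V/m)(0.277 m)cos45° = -2620 V.

-2620 V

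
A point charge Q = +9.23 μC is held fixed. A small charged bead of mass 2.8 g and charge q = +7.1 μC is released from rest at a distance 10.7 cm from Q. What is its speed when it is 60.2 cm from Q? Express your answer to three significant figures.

Only the electrostatic force acts, so mechanical energy is conserved: ½mv² = U₁ − U₂ = kQq(1/r₁ − 1/r₂).
U₁ − U₂ = (8.99×10⁹ N·m²/C²)(9.23×10⁻⁶ C)(7.10×10⁻⁶ C)(1/0.107 − 1/0.602) = 4.53 J.
v = √(2·4.53/2.80×10⁻³) = 56.9 m/s.

56.9 m/s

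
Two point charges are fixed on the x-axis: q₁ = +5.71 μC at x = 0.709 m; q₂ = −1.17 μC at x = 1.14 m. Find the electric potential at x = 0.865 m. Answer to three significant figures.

2.91×10⁵ V

The total potential is the scalar sum of each charge's contribution, V = Σ kqᵢ/rᵢ.
Distances from the field point to each charge: r₁ = 0.156 m, r₂ = 0.275 m.
V = k[(5.71×10⁻⁶)/(0.156) + (-1.17×10⁻⁶)/(0.275)] = 2.91×10⁵ V.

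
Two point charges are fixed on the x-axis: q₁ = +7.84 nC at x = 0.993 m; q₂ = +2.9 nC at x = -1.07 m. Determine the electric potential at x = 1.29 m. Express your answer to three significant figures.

248 V

The total potential is the scalar sum of each charge's contribution, V = Σ kqᵢ/rᵢ.
Distances from the field point to each charge: r₁ = 0.297 m, r₂ = 2.36 m.
V = k[(7.84×10⁻⁹)/(0.297) + (2.90×10⁻⁹)/(2.36)] = 248 V.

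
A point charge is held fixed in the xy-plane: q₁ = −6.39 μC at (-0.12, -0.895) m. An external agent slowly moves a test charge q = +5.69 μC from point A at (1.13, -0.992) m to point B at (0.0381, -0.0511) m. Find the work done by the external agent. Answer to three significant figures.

-0.120 J

For quasistatic motion the external work equals the change in potential energy: W_ext = qΔV = q(V_B − V_A).
At A: distance to the source charge is 1.25 m; V_A = kq₁/r = -4.58×10⁴ V.
At B: distance to the source charge is 0.859 m; V_B = kq₁/r = -6.69×10⁴ V.
ΔV = V_B − V_A = -2.11×10⁴ V.
W_ext = qΔV = (5.69×10⁻⁶ C)(-2.11×10⁴ V) = -0.120 J.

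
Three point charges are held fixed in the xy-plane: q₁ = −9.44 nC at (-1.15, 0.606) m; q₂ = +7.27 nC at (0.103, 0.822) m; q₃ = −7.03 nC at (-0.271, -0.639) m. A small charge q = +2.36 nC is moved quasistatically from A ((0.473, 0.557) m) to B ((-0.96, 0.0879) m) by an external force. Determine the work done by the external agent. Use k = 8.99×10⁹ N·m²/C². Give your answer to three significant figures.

-5.02×10⁻⁷ J

For quasistatic motion the external work equals the change in potential energy: W_ext = qΔV = q(V_B − V_A).
At A: distances to the source charges are 1.62 m, 0.455 m, 1.41 m; V_A = Σ kqᵢ/rᵢ = 46.5 V.
At B: distances to the source charges are 0.552 m, 1.29 m, 1.00 m; V_B = Σ kqᵢ/rᵢ = -166 V.
ΔV = V_B − V_A = -213 V.
W_ext = qΔV = (2.36×10⁻⁹ C)(-213 V) = -5.02×10⁻⁷ J.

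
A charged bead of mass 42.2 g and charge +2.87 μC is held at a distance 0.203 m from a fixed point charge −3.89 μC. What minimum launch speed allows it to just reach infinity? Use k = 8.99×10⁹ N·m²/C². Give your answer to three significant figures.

4.84 m/s

To just escape, total mechanical energy must reach zero at infinity: ½mv²_min + U = 0, so ½mv²_min = −U = |kQq|/r.
|U| = |kQq|/r = (8.99×10⁹ N·m²/C²)(3.89×10⁻⁶)(2.87×10⁻⁶)/(0.203) = 0.494 J.
v_min = √(2|U|/m) = √(2·0.494/0.0422) = 4.84 m/s.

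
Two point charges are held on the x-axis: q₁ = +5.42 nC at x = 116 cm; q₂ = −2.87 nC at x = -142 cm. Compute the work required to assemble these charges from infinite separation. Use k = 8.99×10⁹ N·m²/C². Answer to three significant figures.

-5.42×10⁻⁸ J

The assembly work is the sum of pairwise potential energies, U = Σ_{i<j} kqᵢqⱼ/rᵢⱼ.
Pair separations: r₁₂ = 2.58 m.
U = (-5.42×10⁻⁸) = -5.42×10⁻⁸ J.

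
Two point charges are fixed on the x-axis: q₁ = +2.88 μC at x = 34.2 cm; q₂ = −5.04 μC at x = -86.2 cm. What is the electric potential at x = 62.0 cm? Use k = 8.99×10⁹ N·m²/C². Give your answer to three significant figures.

6.26×10⁴ V

The total potential is the scalar sum of each charge's contribution, V = Σ kqᵢ/rᵢ.
Distances from the field point to each charge: r₁ = 0.278 m, r₂ = 1.48 m.
V = k[(2.88×10⁻⁶)/(0.278) + (-5.04×10⁻⁶)/(1.48)] = 6.26×10⁴ V.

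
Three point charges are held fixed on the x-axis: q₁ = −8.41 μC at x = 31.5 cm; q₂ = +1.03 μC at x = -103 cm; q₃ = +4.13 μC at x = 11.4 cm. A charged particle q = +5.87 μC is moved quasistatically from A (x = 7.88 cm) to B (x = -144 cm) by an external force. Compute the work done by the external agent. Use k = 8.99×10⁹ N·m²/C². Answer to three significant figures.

For quasistatic motion the external work equals the change in potential energy: W_ext = qΔV = q(V_B − V_A).
At A: distances to the source charges are 0.236 m, 1.11 m, 0.0352 m; V_A = Σ kqᵢ/rᵢ = 7.43×10⁵ V.
At B: distances to the source charges are 1.75 m, 0.410 m, 1.55 m; V_B = Σ kqᵢ/rᵢ = 3400 V.
ΔV = V_B − V_A = -7.40×10⁵ V.
W_ext = qΔV = (5.87×10⁻⁶ C)(-7.40×10⁵ V) = -4.34 J.

-4.34 J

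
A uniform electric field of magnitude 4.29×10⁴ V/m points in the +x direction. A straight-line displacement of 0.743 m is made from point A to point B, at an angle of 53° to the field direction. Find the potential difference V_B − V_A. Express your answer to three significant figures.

-1.92×10⁴ V

Only the component of displacement along E changes the potential: ΔV = −E·d·cosθ.
ΔV = −(4.29×10⁴ V/m)(0.743 m)cos53° = -1.92×10⁴ V.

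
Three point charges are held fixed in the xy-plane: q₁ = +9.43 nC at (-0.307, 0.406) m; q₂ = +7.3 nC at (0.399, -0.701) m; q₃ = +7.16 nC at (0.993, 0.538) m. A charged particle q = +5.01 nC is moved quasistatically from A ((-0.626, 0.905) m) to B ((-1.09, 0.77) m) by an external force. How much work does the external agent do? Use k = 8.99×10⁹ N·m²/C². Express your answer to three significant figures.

-2.81×10⁻⁷ J

For quasistatic motion the external work equals the change in potential energy: W_ext = qΔV = q(V_B − V_A).
At A: distances to the source charges are 0.592 m, 1.91 m, 1.66 m; V_A = Σ kqᵢ/rᵢ = 216 V.
At B: distances to the source charges are 0.863 m, 2.09 m, 2.10 m; V_B = Σ kqᵢ/rᵢ = 160 V.
ΔV = V_B − V_A = -56.1 V.
W_ext = qΔV = (5.01×10⁻⁹ C)(-56.1 V) = -2.81×10⁻⁷ J.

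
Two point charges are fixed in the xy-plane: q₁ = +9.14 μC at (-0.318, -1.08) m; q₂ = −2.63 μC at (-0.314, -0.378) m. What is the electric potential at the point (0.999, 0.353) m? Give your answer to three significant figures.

2.65×10⁴ V

Electric potential is a scalar, so the contributions from each charge add algebraically: V = Σ kqᵢ/rᵢ.
Distances from the field point to each charge: r₁ = 1.95 m, r₂ = 1.50 m.
V = k[(9.14×10⁻⁶)/(1.95) + (-2.63×10⁻⁶)/(1.50)] = 2.65×10⁴ V.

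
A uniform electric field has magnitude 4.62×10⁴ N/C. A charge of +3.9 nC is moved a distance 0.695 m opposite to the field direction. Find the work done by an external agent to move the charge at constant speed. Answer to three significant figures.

1.25×10⁻⁴ J

The potential change for a displacement 0.695 m opposite to the field direction is ΔV = +Ed = 3.21×10⁴ V.
W_ext = qΔV = 1.25×10⁻⁴ J.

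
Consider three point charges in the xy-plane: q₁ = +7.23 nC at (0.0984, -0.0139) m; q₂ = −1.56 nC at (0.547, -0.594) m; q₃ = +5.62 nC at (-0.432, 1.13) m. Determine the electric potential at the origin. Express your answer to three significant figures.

The total potential is the scalar sum of each charge's contribution, V = Σ kqᵢ/rᵢ.
Distances from the field point to each charge: r₁ = 0.0994 m, r₂ = 0.807 m, r₃ = 1.21 m.
V = k[(7.23×10⁻⁹)/(0.0994) + (-1.56×10⁻⁹)/(0.807) + (5.62×10⁻⁹)/(1.21)] = 678 V.

678 V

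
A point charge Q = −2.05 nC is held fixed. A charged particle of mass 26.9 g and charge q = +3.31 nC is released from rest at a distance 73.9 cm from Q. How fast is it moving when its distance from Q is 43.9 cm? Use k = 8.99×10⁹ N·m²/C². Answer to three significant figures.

2.05×10⁻³ m/s

Only the electrostatic force acts, so mechanical energy is conserved: ½mv² = U₁ − U₂ = kQq(1/r₁ − 1/r₂).
U₁ − U₂ = (8.99×10⁹ N·m²/C²)(-2.05×10⁻⁹ C)(3.31×10⁻⁹ C)(1/0.739 − 1/0.439) = 5.64×10⁻⁸ J.
v = √(2·5.64×10⁻⁸/0.0269) = 2.05×10⁻³ m/s.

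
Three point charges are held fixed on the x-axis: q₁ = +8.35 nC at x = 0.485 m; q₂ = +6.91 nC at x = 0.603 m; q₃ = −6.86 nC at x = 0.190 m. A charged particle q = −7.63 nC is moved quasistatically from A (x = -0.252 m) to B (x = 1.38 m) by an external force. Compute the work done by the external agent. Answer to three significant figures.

For quasistatic motion the external work equals the change in potential energy: W_ext = qΔV = q(V_B − V_A).
At A: distances to the source charges are 0.737 m, 0.855 m, 0.442 m; V_A = Σ kqᵢ/rᵢ = 35.0 V.
At B: distances to the source charges are 0.895 m, 0.777 m, 1.19 m; V_B = Σ kqᵢ/rᵢ = 112 V.
ΔV = V_B − V_A = 77.0 V.
W_ext = qΔV = (-7.63×10⁻⁹ C)(77.0 V) = -5.88×10⁻⁷ J.

-5.88×10⁻⁷ J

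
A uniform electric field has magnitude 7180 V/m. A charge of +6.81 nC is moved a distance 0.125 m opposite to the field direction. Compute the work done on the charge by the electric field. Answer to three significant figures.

-6.11×10⁻⁶ J

The potential change for a displacement 0.125 m opposite to the field direction is ΔV = +Ed = 898 V.
W_field = −qΔV = -6.11×10⁻⁶ J.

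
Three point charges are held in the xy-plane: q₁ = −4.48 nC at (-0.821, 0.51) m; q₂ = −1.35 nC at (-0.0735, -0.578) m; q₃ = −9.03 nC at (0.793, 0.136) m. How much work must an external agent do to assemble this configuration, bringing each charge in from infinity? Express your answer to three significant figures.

The work to assemble the configuration equals its total potential energy, U = Σ kqᵢqⱼ/rᵢⱼ over all pairs.
Pair separations: r₁₂ = 1.32 m, r₁₃ = 1.66 m, r₂₃ = 1.12 m.
U = (4.12×10⁻⁸) + (2.20×10⁻⁷) + (9.76×10⁻⁸) = 3.58×10⁻⁷ J.

3.58×10⁻⁷ J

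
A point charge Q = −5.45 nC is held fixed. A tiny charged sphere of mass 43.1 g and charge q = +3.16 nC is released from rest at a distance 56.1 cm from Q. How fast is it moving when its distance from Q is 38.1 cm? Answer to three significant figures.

Only the electrostatic force acts, so mechanical energy is conserved: ½mv² = U₁ − U₂ = kQq(1/r₁ − 1/r₂).
U₁ − U₂ = (8.99×10⁹ N·m²/C²)(-5.45×10⁻⁹ C)(3.16×10⁻⁹ C)(1/0.561 − 1/0.381) = 1.30×10⁻⁷ J.
v = √(2·1.30×10⁻⁷/0.0431) = 2.46×10⁻³ m/s.

2.46×10⁻³ m/s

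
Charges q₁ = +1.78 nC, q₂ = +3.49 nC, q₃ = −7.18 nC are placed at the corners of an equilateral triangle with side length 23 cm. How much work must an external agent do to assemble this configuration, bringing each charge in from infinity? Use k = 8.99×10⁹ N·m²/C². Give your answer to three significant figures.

-1.24×10⁻⁶ J

The assembly work is the sum of pairwise potential energies, U = Σ_{i<j} kqᵢqⱼ/rᵢⱼ.
All three pair separations equal the side length, 0.230 m.
U = (2.43×10⁻⁷) + (-5.00×10⁻⁷) + (-9.79×10⁻⁷) = -1.24×10⁻⁶ J.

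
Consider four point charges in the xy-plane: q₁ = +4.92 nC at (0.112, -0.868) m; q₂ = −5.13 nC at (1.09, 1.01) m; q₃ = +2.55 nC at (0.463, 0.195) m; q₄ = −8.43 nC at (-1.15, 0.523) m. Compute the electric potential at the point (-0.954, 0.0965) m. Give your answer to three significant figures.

The total potential is the scalar sum of each charge's contribution, V = Σ kqᵢ/rᵢ.
Distances from the field point to each charge: r₁ = 1.44 m, r₂ = 2.24 m, r₃ = 1.42 m, r₄ = 0.469 m.
V = k[(4.92×10⁻⁹)/(1.44) + (-5.13×10⁻⁹)/(2.24) + (2.55×10⁻⁹)/(1.42) + (-8.43×10⁻⁹)/(0.469)] = -135 V.

-135 V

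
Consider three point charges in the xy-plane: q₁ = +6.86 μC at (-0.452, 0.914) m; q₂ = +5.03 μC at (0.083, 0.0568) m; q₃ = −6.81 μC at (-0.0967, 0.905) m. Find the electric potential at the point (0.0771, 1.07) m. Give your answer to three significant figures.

Electric potential is a scalar, so the contributions from each charge add algebraically: V = Σ kqᵢ/rᵢ.
Distances from the field point to each charge: r₁ = 0.552 m, r₂ = 1.01 m, r₃ = 0.240 m.
V = k[(6.86×10⁻⁶)/(0.552) + (5.03×10⁻⁶)/(1.01) + (-6.81×10⁻⁶)/(0.240)] = -9.90×10⁴ V.

-9.90×10⁴ V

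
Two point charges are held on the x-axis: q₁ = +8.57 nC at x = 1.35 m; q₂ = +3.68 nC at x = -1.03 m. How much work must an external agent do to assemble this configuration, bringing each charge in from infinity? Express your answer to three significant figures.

1.19×10⁻⁷ J

The assembly work is the sum of pairwise potential energies, U = Σ_{i<j} kqᵢqⱼ/rᵢⱼ.
Pair separations: r₁₂ = 2.38 m.
U = (1.19×10⁻⁷) = 1.19×10⁻⁷ J.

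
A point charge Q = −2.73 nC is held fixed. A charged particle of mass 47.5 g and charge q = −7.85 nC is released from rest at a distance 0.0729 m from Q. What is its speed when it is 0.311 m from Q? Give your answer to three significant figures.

Only the electrostatic force acts, so mechanical energy is conserved: ½mv² = U₁ − U₂ = kQq(1/r₁ − 1/r₂).
U₁ − U₂ = (8.99×10⁹ N·m²/C²)(-2.73×10⁻⁹ C)(-7.85×10⁻⁹ C)(1/0.0729 − 1/0.311) = 2.02×10⁻⁶ J.
v = √(2·2.02×10⁻⁶/0.0475) = 9.23×10⁻³ m/s.

9.23×10⁻³ m/s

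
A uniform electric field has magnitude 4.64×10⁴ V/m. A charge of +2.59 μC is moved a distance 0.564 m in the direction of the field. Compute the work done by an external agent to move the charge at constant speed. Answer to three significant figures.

The potential change for a displacement 0.564 m in the direction of the field is ΔV = −Ed = -2.62×10⁴ V.
W_ext = qΔV = -0.0678 J.

-0.0678 J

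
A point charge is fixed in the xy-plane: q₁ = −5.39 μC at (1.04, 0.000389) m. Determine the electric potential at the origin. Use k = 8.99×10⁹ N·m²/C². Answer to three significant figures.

-4.66×10⁴ V

The total potential is the scalar sum of each charge's contribution, V = Σ kqᵢ/rᵢ.
Distances from the field point to each charge: r₁ = 1.04 m.
V = k[(-5.39×10⁻⁶)/(1.04)] = -4.66×10⁴ V.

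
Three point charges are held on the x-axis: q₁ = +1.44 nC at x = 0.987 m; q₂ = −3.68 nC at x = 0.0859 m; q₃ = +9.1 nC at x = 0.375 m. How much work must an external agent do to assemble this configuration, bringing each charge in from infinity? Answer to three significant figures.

-9.02×10⁻⁷ J

The assembly work is the sum of pairwise potential energies, U = Σ_{i<j} kqᵢqⱼ/rᵢⱼ.
Pair separations: r₁₂ = 0.901 m, r₁₃ = 0.612 m, r₂₃ = 0.289 m.
U = (-5.29×10⁻⁸) + (1.92×10⁻⁷) + (-1.04×10⁻⁶) = -9.02×10⁻⁷ J.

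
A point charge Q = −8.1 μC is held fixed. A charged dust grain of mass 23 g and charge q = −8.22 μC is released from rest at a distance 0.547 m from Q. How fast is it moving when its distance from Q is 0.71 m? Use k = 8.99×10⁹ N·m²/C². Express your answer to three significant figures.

Only the electrostatic force acts, so mechanical energy is conserved: ½mv² = U₁ − U₂ = kQq(1/r₁ − 1/r₂).
U₁ − U₂ = (8.99×10⁹ N·m²/C²)(-8.10×10⁻⁶ C)(-8.22×10⁻⁶ C)(1/0.547 − 1/0.710) = 0.251 J.
v = √(2·0.251/0.0230) = 4.67 m/s.

4.67 m/s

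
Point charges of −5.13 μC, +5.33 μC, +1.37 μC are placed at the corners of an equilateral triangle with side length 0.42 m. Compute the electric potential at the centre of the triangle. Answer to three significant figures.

Electric potential is a scalar, so the contributions from each charge add algebraically: V = Σ kqᵢ/rᵢ.
The distance from each vertex to the centroid is a/√3 = 0.242 m.
V = k[(-5.13×10⁻⁶)/(0.242) + (5.33×10⁻⁶)/(0.242) + (1.37×10⁻⁶)/(0.242)] = 5.82×10⁴ V.

5.82×10⁴ V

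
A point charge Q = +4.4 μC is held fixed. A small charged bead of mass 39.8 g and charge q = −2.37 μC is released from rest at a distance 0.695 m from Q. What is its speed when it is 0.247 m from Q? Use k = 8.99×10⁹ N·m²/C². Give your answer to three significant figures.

3.51 m/s

Only the electrostatic force acts, so mechanical energy is conserved: ½mv² = U₁ − U₂ = kQq(1/r₁ − 1/r₂).
U₁ − U₂ = (8.99×10⁹ N·m²/C²)(4.40×10⁻⁶ C)(-2.37×10⁻⁶ C)(1/0.695 − 1/0.247) = 0.245 J.
v = √(2·0.245/0.0398) = 3.51 m/s.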